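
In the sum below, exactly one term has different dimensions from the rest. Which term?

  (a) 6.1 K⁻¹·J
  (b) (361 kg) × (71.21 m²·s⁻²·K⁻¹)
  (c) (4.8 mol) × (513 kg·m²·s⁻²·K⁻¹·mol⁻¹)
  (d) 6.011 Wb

(d)

Dimensions:
  (a) J·K⁻¹ = N·m·K⁻¹ = kg·m²·s⁻²·K⁻¹
  (b) [kg] · [m²·s⁻²·K⁻¹] = kg·m²·s⁻²·K⁻¹
  (c) [mol] · [kg·m²·s⁻²·K⁻¹·mol⁻¹] = kg·m²·s⁻²·K⁻¹
  (d) Wb = V·s = kg·m²·s⁻²·A⁻¹
All reduce to kg·m²·s⁻²·K⁻¹ except (d), which is kg·m²·s⁻²·A⁻¹.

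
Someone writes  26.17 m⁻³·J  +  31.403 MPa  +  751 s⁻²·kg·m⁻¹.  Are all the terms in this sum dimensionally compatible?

Work out the base dimensions of each:
  26.17 m⁻³·J:  J·m⁻³ = N·m·m⁻³ = kg·m⁻¹·s⁻²
  31.403 MPa:  Pa = N·m⁻² = kg·m⁻¹·s⁻²
  751 s⁻²·kg·m⁻¹:  kg·m⁻¹·s⁻²
Every term reduces to kg·m⁻¹·s⁻².

Yes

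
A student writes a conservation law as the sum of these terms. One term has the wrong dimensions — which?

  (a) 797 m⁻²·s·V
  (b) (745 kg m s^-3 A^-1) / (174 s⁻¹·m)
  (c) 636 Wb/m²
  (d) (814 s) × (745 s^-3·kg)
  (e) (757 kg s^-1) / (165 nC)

In SI base units:
  (a) V·s·m⁻² = J·C⁻¹·s·m⁻² = kg·s⁻²·A⁻¹
  (b) [kg·m·s⁻³·A⁻¹] / [m·s⁻¹] = kg·s⁻²·A⁻¹
  (c) Wb·m⁻² = V·s·m⁻² = kg·s⁻²·A⁻¹
  (d) [s] · [kg·s⁻³] = kg·s⁻²
  (e) [kg·s⁻¹] / [s·A] = kg·s⁻²·A⁻¹
All reduce to kg·s⁻²·A⁻¹ except (d), which is kg·s⁻².

(d)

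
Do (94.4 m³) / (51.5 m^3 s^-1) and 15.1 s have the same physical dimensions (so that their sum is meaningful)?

Work out the base dimensions of each:
  (94.4 m³) / (51.5 m^3 s^-1):  [m³] / [m³·s⁻¹] = s
  15.1 s:  s
Both are s, so they have the same dimensions and can be added.

Yes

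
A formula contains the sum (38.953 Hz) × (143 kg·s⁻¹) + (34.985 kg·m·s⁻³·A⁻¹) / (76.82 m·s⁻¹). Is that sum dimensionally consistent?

No

Dimensions:
  (38.953 Hz) × (143 kg·s⁻¹):  [s⁻¹] · [kg·s⁻¹] = kg·s⁻²
  (34.985 kg·m·s⁻³·A⁻¹) / (76.82 m·s⁻¹):  [kg·m·s⁻³·A⁻¹] / [m·s⁻¹] = kg·s⁻²·A⁻¹
kg·s⁻² ≠ kg·s⁻²·A⁻¹, so they cannot be added.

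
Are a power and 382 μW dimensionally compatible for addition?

Work out the base dimensions of each:
  a power:  [power] = kg·m²·s⁻³
  382 μW:  W = J·s⁻¹ = kg·m²·s⁻³
Both are kg·m²·s⁻³, so they have the same dimensions and can be added.

Yes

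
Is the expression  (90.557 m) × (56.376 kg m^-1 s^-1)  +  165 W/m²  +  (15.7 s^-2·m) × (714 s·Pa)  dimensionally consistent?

No

In SI base units:
  (90.557 m) × (56.376 kg m^-1 s^-1):  [m] · [kg·m⁻¹·s⁻¹] = kg·s⁻¹
  165 W/m²:  W·m⁻² = J·s⁻¹·m⁻² = kg·s⁻³
  (15.7 s^-2·m) × (714 s·Pa):  [m·s⁻²] · [kg·m⁻¹·s⁻¹] = kg·s⁻³
The terms do not share a single dimension (kg·s⁻³ vs kg·s⁻¹).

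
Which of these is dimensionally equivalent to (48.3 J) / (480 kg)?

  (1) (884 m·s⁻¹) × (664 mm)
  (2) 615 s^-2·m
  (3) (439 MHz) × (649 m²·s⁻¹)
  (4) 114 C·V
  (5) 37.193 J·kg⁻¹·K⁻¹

Reference: [kg·m²·s⁻²] / [kg] = m²·s⁻².
Each option:
  (1) [m·s⁻¹] · [m] = m²·s⁻¹
  (2) m·s⁻²
  (3) [s⁻¹] · [m²·s⁻¹] = m²·s⁻²  ← same
  (4) C·V = s·A·J·C⁻¹ = kg·m²·s⁻²
  (5) J·kg⁻¹·K⁻¹ = N·m·kg⁻¹·K⁻¹ = m²·s⁻²·K⁻¹
Only (3) matches m²·s⁻².

(3)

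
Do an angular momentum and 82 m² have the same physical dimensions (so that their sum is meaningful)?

Work out the base dimensions of each:
  an angular momentum:  [angular momentum] = kg·m²·s⁻¹
  82 m²:  m²
kg·m²·s⁻¹ ≠ m², so they cannot be added.

No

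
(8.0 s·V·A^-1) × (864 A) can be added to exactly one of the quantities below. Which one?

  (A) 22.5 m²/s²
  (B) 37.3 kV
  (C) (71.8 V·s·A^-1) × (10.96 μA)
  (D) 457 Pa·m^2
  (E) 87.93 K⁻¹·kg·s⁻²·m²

Reference: [kg·m²·s⁻²·A⁻²] · [A] = kg·m²·s⁻²·A⁻¹.
Each option:
  (A) m²·s⁻²
  (B) V = J·C⁻¹ = kg·m²·s⁻³·A⁻¹
  (C) [kg·m²·s⁻²·A⁻²] · [A] = kg·m²·s⁻²·A⁻¹  ← same
  (D) Pa·m² = N·m⁻²·m² = kg·m·s⁻²
  (E) kg·m²·s⁻²·K⁻¹
Only (C) matches kg·m²·s⁻²·A⁻¹.

(C)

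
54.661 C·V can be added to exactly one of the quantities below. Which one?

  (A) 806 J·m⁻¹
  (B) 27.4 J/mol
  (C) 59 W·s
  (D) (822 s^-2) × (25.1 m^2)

(C)

Reference: C·V = s·A·J·C⁻¹ = kg·m²·s⁻².
Each option:
  (A) J·m⁻¹ = N·m·m⁻¹ = kg·m·s⁻²
  (B) J·mol⁻¹ = N·m·mol⁻¹ = kg·m²·s⁻²·mol⁻¹
  (C) W·s = J·s⁻¹·s = kg·m²·s⁻²  ← same
  (D) [s⁻²] · [m²] = m²·s⁻²
Only (C) matches kg·m²·s⁻².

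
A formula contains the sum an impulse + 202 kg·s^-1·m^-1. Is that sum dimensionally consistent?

No

Expand each in SI base units:
  an impulse:  [impulse] = kg·m·s⁻¹
  202 kg·s^-1·m^-1:  kg·m⁻¹·s⁻¹
kg·m·s⁻¹ ≠ kg·m⁻¹·s⁻¹, so they cannot be added.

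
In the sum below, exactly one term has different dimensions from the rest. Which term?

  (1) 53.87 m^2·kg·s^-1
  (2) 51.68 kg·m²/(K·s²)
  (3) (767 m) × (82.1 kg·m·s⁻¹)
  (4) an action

(2)

Work out the base dimensions of each:
  (1) kg·m²·s⁻¹
  (2) kg·m²·s⁻²·K⁻¹
  (3) [m] · [kg·m·s⁻¹] = kg·m²·s⁻¹
  (4) [action] = kg·m²·s⁻¹
All reduce to kg·m²·s⁻¹ except (2), which is kg·m²·s⁻²·K⁻¹.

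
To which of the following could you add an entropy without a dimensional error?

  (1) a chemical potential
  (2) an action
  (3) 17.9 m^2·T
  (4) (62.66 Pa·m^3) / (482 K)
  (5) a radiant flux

(4)

Reference: [entropy] = kg·m²·s⁻²·K⁻¹.
Each option:
  (1) [chemical potential] = kg·m²·s⁻²·mol⁻¹
  (2) [action] = kg·m²·s⁻¹
  (3) T·m² = Wb·m⁻²·m² = kg·m²·s⁻²·A⁻¹
  (4) [kg·m²·s⁻²] / [K] = kg·m²·s⁻²·K⁻¹  ← same
  (5) [radiant flux] = kg·m²·s⁻³
Only (4) matches kg·m²·s⁻²·K⁻¹.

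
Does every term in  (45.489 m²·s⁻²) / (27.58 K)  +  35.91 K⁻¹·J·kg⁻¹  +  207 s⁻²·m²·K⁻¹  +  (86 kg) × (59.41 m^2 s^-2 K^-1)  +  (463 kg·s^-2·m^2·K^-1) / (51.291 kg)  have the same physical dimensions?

Reduce each to base SI dimensions:
  (45.489 m²·s⁻²) / (27.58 K):  [m²·s⁻²] / [K] = m²·s⁻²·K⁻¹
  35.91 K⁻¹·J·kg⁻¹:  J·kg⁻¹·K⁻¹ = N·m·kg⁻¹·K⁻¹ = m²·s⁻²·K⁻¹
  207 s⁻²·m²·K⁻¹:  m²·s⁻²·K⁻¹
  (86 kg) × (59.41 m^2 s^-2 K^-1):  [kg] · [m²·s⁻²·K⁻¹] = kg·m²·s⁻²·K⁻¹
  (463 kg·s^-2·m^2·K^-1) / (51.291 kg):  [kg·m²·s⁻²·K⁻¹] / [kg] = m²·s⁻²·K⁻¹
The terms do not share a single dimension (kg·m²·s⁻²·K⁻¹ vs m²·s⁻²·K⁻¹).

No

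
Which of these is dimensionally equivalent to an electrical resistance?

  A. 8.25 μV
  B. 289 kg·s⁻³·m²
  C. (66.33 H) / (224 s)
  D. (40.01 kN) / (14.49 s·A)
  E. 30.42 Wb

Reference: [electrical resistance] = kg·m²·s⁻³·A⁻².
Each option:
  A. V = J·C⁻¹ = kg·m²·s⁻³·A⁻¹
  B. kg·m²·s⁻³
  C. [kg·m²·s⁻²·A⁻²] / [s] = kg·m²·s⁻³·A⁻²  ← same
  D. [kg·m·s⁻²] / [s·A] = kg·m·s⁻³·A⁻¹
  E. Wb = V·s = kg·m²·s⁻²·A⁻¹
Only C. matches kg·m²·s⁻³·A⁻².

C.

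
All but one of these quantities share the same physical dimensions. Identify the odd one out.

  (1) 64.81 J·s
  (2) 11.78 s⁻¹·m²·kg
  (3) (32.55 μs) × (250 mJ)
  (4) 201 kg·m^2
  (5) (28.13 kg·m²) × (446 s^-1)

(4)

Reduce each to base SI dimensions:
  (1) J·s = N·m·s = kg·m²·s⁻¹
  (2) kg·m²·s⁻¹
  (3) [s] · [kg·m²·s⁻²] = kg·m²·s⁻¹
  (4) kg·m²
  (5) [kg·m²] · [s⁻¹] = kg·m²·s⁻¹
All reduce to kg·m²·s⁻¹ except (4), which is kg·m².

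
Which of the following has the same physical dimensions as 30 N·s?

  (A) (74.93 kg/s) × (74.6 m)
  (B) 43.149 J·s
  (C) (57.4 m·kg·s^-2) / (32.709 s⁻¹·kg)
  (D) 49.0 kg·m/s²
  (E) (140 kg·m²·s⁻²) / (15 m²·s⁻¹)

Reference: N·s = kg·m·s⁻²·s = kg·m·s⁻¹.
Each option:
  (A) [kg·s⁻¹] · [m] = kg·m·s⁻¹  ← same
  (B) J·s = N·m·s = kg·m²·s⁻¹
  (C) [kg·m·s⁻²] / [kg·s⁻¹] = m·s⁻¹
  (D) kg·m·s⁻²
  (E) [kg·m²·s⁻²] / [m²·s⁻¹] = kg·s⁻¹
Only (A) matches kg·m·s⁻¹.

(A)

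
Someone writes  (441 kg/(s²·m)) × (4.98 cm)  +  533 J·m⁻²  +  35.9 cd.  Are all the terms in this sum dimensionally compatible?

No

Reduce each to base SI dimensions:
  (441 kg/(s²·m)) × (4.98 cm):  [kg·m⁻¹·s⁻²] · [m] = kg·s⁻²
  533 J·m⁻²:  J·m⁻² = N·m·m⁻² = kg·s⁻²
  35.9 cd:  cd
The terms do not share a single dimension (cd vs kg·s⁻²).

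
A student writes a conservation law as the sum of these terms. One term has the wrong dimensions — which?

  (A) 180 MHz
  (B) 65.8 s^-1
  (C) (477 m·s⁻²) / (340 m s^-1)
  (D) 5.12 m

Expand each in SI base units:
  (A) Hz = s⁻¹
  (B) s⁻¹
  (C) [m·s⁻²] / [m·s⁻¹] = s⁻¹
  (D) m
All reduce to s⁻¹ except (D), which is m.

(D)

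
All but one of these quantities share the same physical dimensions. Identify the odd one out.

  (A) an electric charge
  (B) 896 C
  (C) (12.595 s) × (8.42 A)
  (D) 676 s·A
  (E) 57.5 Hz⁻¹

Dimensions:
  (A) [electric charge] = s·A
  (B) C = s·A
  (C) [s] · [A] = s·A
  (D) A·s = s·A
  (E) Hz⁻¹ = (s⁻¹)⁻¹ = s
All reduce to s·A except (E), which is s.

(E)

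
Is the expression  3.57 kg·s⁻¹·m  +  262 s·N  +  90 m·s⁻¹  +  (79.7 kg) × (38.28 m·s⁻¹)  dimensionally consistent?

In SI base units:
  3.57 kg·s⁻¹·m:  kg·m·s⁻¹
  262 s·N:  N·s = kg·m·s⁻²·s = kg·m·s⁻¹
  90 m·s⁻¹:  m·s⁻¹
  (79.7 kg) × (38.28 m·s⁻¹):  [kg] · [m·s⁻¹] = kg·m·s⁻¹
The terms do not share a single dimension (kg·m·s⁻¹ vs m·s⁻¹).

No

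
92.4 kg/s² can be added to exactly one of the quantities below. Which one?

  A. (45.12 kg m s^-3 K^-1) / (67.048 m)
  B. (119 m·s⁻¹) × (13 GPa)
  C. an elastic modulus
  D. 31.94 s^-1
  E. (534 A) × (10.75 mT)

E.

Reference: kg·s⁻².
Each option:
  A. [kg·m·s⁻³·K⁻¹] / [m] = kg·s⁻³·K⁻¹
  B. [m·s⁻¹] · [kg·m⁻¹·s⁻²] = kg·s⁻³
  C. [elastic modulus] = kg·m⁻¹·s⁻²
  D. s⁻¹
  E. [A] · [kg·s⁻²·A⁻¹] = kg·s⁻²  ← same
Only E. matches kg·s⁻².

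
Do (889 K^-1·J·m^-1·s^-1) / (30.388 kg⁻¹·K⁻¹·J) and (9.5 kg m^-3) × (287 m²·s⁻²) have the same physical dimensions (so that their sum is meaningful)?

No

Work out the base dimensions of each:
  (889 K^-1·J·m^-1·s^-1) / (30.388 kg⁻¹·K⁻¹·J):  [kg·m·s⁻³·K⁻¹] / [m²·s⁻²·K⁻¹] = kg·m⁻¹·s⁻¹
  (9.5 kg m^-3) × (287 m²·s⁻²):  [kg·m⁻³] · [m²·s⁻²] = kg·m⁻¹·s⁻²
kg·m⁻¹·s⁻¹ ≠ kg·m⁻¹·s⁻², so they cannot be added.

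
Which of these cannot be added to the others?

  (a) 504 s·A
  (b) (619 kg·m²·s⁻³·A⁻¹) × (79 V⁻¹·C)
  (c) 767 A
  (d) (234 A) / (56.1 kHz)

(c)

In SI base units:
  (a) A·s = s·A
  (b) [kg·m²·s⁻³·A⁻¹] · [kg⁻¹·m⁻²·s⁴·A²] = s·A
  (c) A
  (d) [A] / [s⁻¹] = s·A
All reduce to s·A except (c), which is A.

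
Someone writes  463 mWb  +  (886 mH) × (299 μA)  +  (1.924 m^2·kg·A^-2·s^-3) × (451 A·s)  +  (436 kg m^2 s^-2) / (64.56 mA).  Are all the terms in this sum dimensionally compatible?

In SI base units:
  463 mWb:  Wb = V·s = kg·m²·s⁻²·A⁻¹
  (886 mH) × (299 μA):  [kg·m²·s⁻²·A⁻²] · [A] = kg·m²·s⁻²·A⁻¹
  (1.924 m^2·kg·A^-2·s^-3) × (451 A·s):  [kg·m²·s⁻³·A⁻²] · [s·A] = kg·m²·s⁻²·A⁻¹
  (436 kg m^2 s^-2) / (64.56 mA):  [kg·m²·s⁻²] / [A] = kg·m²·s⁻²·A⁻¹
Every term reduces to kg·m²·s⁻²·A⁻¹.

Yes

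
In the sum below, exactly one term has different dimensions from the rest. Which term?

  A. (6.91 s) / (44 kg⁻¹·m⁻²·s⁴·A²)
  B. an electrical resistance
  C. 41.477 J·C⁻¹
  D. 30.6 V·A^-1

Reduce each to base SI dimensions:
  A. [s] / [kg⁻¹·m⁻²·s⁴·A²] = kg·m²·s⁻³·A⁻²
  B. [electrical resistance] = kg·m²·s⁻³·A⁻²
  C. J·C⁻¹ = N·m·(s·A)⁻¹ = kg·m²·s⁻³·A⁻¹
  D. V·A⁻¹ = J·C⁻¹·A⁻¹ = kg·m²·s⁻³·A⁻²
All reduce to kg·m²·s⁻³·A⁻² except C., which is kg·m²·s⁻³·A⁻¹.

C.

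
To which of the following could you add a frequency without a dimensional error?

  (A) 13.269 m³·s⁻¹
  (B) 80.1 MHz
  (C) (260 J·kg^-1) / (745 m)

Reference: [frequency] = s⁻¹.
Each option:
  (A) m³·s⁻¹
  (B) Hz = s⁻¹  ← same
  (C) [m²·s⁻²] / [m] = m·s⁻²
Only (B) matches s⁻¹.

(B)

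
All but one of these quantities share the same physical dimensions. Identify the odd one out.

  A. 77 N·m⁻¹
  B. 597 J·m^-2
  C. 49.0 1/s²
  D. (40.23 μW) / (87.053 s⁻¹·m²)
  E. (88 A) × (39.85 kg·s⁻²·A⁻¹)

In SI base units:
  A. N·m⁻¹ = kg·m·s⁻²·m⁻¹ = kg·s⁻²
  B. J·m⁻² = N·m·m⁻² = kg·s⁻²
  C. s⁻²
  D. [kg·m²·s⁻³] / [m²·s⁻¹] = kg·s⁻²
  E. [A] · [kg·s⁻²·A⁻¹] = kg·s⁻²
All reduce to kg·s⁻² except C., which is s⁻².

C.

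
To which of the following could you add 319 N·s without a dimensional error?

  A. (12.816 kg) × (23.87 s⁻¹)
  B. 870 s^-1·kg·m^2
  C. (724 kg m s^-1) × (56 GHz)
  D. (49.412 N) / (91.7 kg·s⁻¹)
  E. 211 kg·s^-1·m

E.

Reference: N·s = kg·m·s⁻²·s = kg·m·s⁻¹.
Each option:
  A. [kg] · [s⁻¹] = kg·s⁻¹
  B. kg·m²·s⁻¹
  C. [kg·m·s⁻¹] · [s⁻¹] = kg·m·s⁻²
  D. [kg·m·s⁻²] / [kg·s⁻¹] = m·s⁻¹
  E. kg·m·s⁻¹  ← same
Only E. matches kg·m·s⁻¹.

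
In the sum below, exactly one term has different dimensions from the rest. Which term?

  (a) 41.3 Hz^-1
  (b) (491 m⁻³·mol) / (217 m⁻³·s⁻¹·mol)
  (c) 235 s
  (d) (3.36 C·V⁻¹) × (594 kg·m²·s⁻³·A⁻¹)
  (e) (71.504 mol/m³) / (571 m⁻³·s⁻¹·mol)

Expand each in SI base units:
  (a) Hz⁻¹ = (s⁻¹)⁻¹ = s
  (b) [m⁻³·mol] / [m⁻³·s⁻¹·mol] = s
  (c) s
  (d) [kg⁻¹·m⁻²·s⁴·A²] · [kg·m²·s⁻³·A⁻¹] = s·A
  (e) [m⁻³·mol] / [m⁻³·s⁻¹·mol] = s
All reduce to s except (d), which is s·A.

(d)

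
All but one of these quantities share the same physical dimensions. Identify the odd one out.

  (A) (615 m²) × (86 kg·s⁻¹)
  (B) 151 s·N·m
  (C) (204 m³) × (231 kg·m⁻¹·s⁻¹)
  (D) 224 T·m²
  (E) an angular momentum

(D)

Reduce each to base SI dimensions:
  (A) [m²] · [kg·s⁻¹] = kg·m²·s⁻¹
  (B) N·m·s = kg·m·s⁻²·m·s = kg·m²·s⁻¹
  (C) [m³] · [kg·m⁻¹·s⁻¹] = kg·m²·s⁻¹
  (D) T·m² = Wb·m⁻²·m² = kg·m²·s⁻²·A⁻¹
  (E) [angular momentum] = kg·m²·s⁻¹
All reduce to kg·m²·s⁻¹ except (D), which is kg·m²·s⁻²·A⁻¹.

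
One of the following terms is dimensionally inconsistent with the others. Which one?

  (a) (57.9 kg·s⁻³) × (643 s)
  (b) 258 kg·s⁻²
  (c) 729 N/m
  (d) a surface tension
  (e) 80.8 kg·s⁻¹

In SI base units:
  (a) [kg·s⁻³] · [s] = kg·s⁻²
  (b) kg·s⁻²
  (c) N·m⁻¹ = kg·m·s⁻²·m⁻¹ = kg·s⁻²
  (d) [surface tension] = kg·s⁻²
  (e) kg·s⁻¹
All reduce to kg·s⁻² except (e), which is kg·s⁻¹.

(e)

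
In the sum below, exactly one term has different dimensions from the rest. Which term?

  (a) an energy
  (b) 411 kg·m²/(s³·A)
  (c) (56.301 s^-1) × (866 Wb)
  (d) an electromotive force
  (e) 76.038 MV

(a)

Expand each in SI base units:
  (a) [energy] = kg·m²·s⁻²
  (b) kg·m²·s⁻³·A⁻¹
  (c) [s⁻¹] · [kg·m²·s⁻²·A⁻¹] = kg·m²·s⁻³·A⁻¹
  (d) [electromotive force] = kg·m²·s⁻³·A⁻¹
  (e) V = J·C⁻¹ = kg·m²·s⁻³·A⁻¹
All reduce to kg·m²·s⁻³·A⁻¹ except (a), which is kg·m²·s⁻².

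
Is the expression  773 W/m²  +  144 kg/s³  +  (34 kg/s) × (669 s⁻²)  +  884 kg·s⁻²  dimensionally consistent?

Expand each in SI base units:
  773 W/m²:  W·m⁻² = J·s⁻¹·m⁻² = kg·s⁻³
  144 kg/s³:  kg·s⁻³
  (34 kg/s) × (669 s⁻²):  [kg·s⁻¹] · [s⁻²] = kg·s⁻³
  884 kg·s⁻²:  kg·s⁻²
The terms do not share a single dimension (kg·s⁻² vs kg·s⁻³).

No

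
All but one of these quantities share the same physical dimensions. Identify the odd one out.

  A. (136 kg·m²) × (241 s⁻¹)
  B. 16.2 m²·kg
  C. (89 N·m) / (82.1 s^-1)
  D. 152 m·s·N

Expand each in SI base units:
  A. [kg·m²] · [s⁻¹] = kg·m²·s⁻¹
  B. kg·m²
  C. [kg·m²·s⁻²] / [s⁻¹] = kg·m²·s⁻¹
  D. N·m·s = kg·m·s⁻²·m·s = kg·m²·s⁻¹
All reduce to kg·m²·s⁻¹ except B., which is kg·m².

B.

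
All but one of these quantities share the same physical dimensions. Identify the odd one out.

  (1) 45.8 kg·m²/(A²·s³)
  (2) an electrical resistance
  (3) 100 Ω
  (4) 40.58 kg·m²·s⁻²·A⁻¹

(4)

Reduce each to base SI dimensions:
  (1) kg·m²·s⁻³·A⁻²
  (2) [electrical resistance] = kg·m²·s⁻³·A⁻²
  (3) Ω = V·A⁻¹ = kg·m²·s⁻³·A⁻²
  (4) kg·m²·s⁻²·A⁻¹
All reduce to kg·m²·s⁻³·A⁻² except (4), which is kg·m²·s⁻²·A⁻¹.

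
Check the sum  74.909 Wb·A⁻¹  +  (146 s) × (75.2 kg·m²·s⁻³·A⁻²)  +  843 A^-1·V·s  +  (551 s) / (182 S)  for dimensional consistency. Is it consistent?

In SI base units:
  74.909 Wb·A⁻¹:  Wb·A⁻¹ = V·s·A⁻¹ = kg·m²·s⁻²·A⁻²
  (146 s) × (75.2 kg·m²·s⁻³·A⁻²):  [s] · [kg·m²·s⁻³·A⁻²] = kg·m²·s⁻²·A⁻²
  843 A^-1·V·s:  V·s·A⁻¹ = J·C⁻¹·s·A⁻¹ = kg·m²·s⁻²·A⁻²
  (551 s) / (182 S):  [s] / [kg⁻¹·m⁻²·s³·A²] = kg·m²·s⁻²·A⁻²
Every term reduces to kg·m²·s⁻²·A⁻².

Yes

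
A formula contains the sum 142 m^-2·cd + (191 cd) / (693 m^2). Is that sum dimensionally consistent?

Yes

In SI base units:
  142 m^-2·cd:  cd·m⁻² = m⁻²·cd
  (191 cd) / (693 m^2):  [cd] / [m²] = m⁻²·cd
Both are m⁻²·cd, so they have the same dimensions and can be added.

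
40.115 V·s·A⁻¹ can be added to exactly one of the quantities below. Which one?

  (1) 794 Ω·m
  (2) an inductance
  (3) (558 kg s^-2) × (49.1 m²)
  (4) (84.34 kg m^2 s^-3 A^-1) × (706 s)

(2)

Reference: V·s·A⁻¹ = J·C⁻¹·s·A⁻¹ = kg·m²·s⁻²·A⁻².
Each option:
  (1) Ω·m = V·A⁻¹·m = kg·m³·s⁻³·A⁻²
  (2) [inductance] = kg·m²·s⁻²·A⁻²  ← same
  (3) [kg·s⁻²] · [m²] = kg·m²·s⁻²
  (4) [kg·m²·s⁻³·A⁻¹] · [s] = kg·m²·s⁻²·A⁻¹
Only (2) matches kg·m²·s⁻²·A⁻².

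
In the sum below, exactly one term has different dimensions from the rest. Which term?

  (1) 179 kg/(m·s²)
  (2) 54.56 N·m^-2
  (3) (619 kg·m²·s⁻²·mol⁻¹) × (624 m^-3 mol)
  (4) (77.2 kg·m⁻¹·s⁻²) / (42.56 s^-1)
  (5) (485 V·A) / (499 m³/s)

Dimensions:
  (1) kg·m⁻¹·s⁻²
  (2) N·m⁻² = kg·m·s⁻²·m⁻² = kg·m⁻¹·s⁻²
  (3) [kg·m²·s⁻²·mol⁻¹] · [m⁻³·mol] = kg·m⁻¹·s⁻²
  (4) [kg·m⁻¹·s⁻²] / [s⁻¹] = kg·m⁻¹·s⁻¹
  (5) [kg·m²·s⁻³] / [m³·s⁻¹] = kg·m⁻¹·s⁻²
All reduce to kg·m⁻¹·s⁻² except (4), which is kg·m⁻¹·s⁻¹.

(4)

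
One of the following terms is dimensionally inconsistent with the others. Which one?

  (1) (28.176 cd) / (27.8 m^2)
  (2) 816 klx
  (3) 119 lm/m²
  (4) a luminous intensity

In SI base units:
  (1) [cd] / [m²] = m⁻²·cd
  (2) lx = lm·m⁻² = m⁻²·cd
  (3) lm·m⁻² = cd·m⁻² = m⁻²·cd
  (4) [luminous intensity] = cd
All reduce to m⁻²·cd except (4), which is cd.

(4)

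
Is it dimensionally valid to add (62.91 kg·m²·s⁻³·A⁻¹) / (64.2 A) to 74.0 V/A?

Reduce each to base SI dimensions:
  (62.91 kg·m²·s⁻³·A⁻¹) / (64.2 A):  [kg·m²·s⁻³·A⁻¹] / [A] = kg·m²·s⁻³·A⁻²
  74.0 V/A:  V·A⁻¹ = J·C⁻¹·A⁻¹ = kg·m²·s⁻³·A⁻²
Both are kg·m²·s⁻³·A⁻², so they have the same dimensions and can be added.

Yes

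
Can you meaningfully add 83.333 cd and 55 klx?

No

In SI base units:
  83.333 cd:  cd
  55 klx:  lx = lm·m⁻² = m⁻²·cd
cd ≠ m⁻²·cd, so they cannot be added.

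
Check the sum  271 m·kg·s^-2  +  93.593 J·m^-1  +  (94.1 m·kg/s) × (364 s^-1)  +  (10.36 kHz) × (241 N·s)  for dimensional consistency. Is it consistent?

Yes

Work out the base dimensions of each:
  271 m·kg·s^-2:  kg·m·s⁻²
  93.593 J·m^-1:  J·m⁻¹ = N·m·m⁻¹ = kg·m·s⁻²
  (94.1 m·kg/s) × (364 s^-1):  [kg·m·s⁻¹] · [s⁻¹] = kg·m·s⁻²
  (10.36 kHz) × (241 N·s):  [s⁻¹] · [kg·m·s⁻¹] = kg·m·s⁻²
Every term reduces to kg·m·s⁻².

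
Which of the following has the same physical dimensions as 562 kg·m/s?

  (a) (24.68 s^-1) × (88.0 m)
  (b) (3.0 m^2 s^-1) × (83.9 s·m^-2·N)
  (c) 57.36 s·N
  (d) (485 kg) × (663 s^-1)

Reference: kg·m·s⁻¹.
Each option:
  (a) [s⁻¹] · [m] = m·s⁻¹
  (b) [m²·s⁻¹] · [kg·m⁻¹·s⁻¹] = kg·m·s⁻²
  (c) N·s = kg·m·s⁻²·s = kg·m·s⁻¹  ← same
  (d) [kg] · [s⁻¹] = kg·s⁻¹
Only (c) matches kg·m·s⁻¹.

(c)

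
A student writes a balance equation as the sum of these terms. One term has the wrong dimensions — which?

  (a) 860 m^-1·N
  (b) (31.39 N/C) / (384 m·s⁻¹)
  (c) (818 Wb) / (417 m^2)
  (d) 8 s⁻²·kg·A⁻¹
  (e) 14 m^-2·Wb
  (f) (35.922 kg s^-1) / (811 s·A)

Work out the base dimensions of each:
  (a) N·m⁻¹ = kg·m·s⁻²·m⁻¹ = kg·s⁻²
  (b) [kg·m·s⁻³·A⁻¹] / [m·s⁻¹] = kg·s⁻²·A⁻¹
  (c) [kg·m²·s⁻²·A⁻¹] / [m²] = kg·s⁻²·A⁻¹
  (d) kg·s⁻²·A⁻¹
  (e) Wb·m⁻² = V·s·m⁻² = kg·s⁻²·A⁻¹
  (f) [kg·s⁻¹] / [s·A] = kg·s⁻²·A⁻¹
All reduce to kg·s⁻²·A⁻¹ except (a), which is kg·s⁻².

(a)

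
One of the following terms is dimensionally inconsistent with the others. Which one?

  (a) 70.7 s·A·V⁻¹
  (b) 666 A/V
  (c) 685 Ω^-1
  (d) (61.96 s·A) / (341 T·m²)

(a)

Reduce each to base SI dimensions:
  (a) A·s·V⁻¹ = A·s·(J·C⁻¹)⁻¹ = kg⁻¹·m⁻²·s⁴·A²
  (b) A·V⁻¹ = A·(J·C⁻¹)⁻¹ = kg⁻¹·m⁻²·s³·A²
  (c) Ω⁻¹ = (V·A⁻¹)⁻¹ = kg⁻¹·m⁻²·s³·A²
  (d) [s·A] / [kg·m²·s⁻²·A⁻¹] = kg⁻¹·m⁻²·s³·A²
All reduce to kg⁻¹·m⁻²·s³·A² except (a), which is kg⁻¹·m⁻²·s⁴·A².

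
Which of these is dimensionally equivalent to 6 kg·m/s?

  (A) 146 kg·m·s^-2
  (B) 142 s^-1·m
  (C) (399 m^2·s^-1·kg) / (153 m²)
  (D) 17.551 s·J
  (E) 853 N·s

Reference: kg·m·s⁻¹.
Each option:
  (A) kg·m·s⁻²
  (B) m·s⁻¹
  (C) [kg·m²·s⁻¹] / [m²] = kg·s⁻¹
  (D) J·s = N·m·s = kg·m²·s⁻¹
  (E) N·s = kg·m·s⁻²·s = kg·m·s⁻¹  ← same
Only (E) matches kg·m·s⁻¹.

(E)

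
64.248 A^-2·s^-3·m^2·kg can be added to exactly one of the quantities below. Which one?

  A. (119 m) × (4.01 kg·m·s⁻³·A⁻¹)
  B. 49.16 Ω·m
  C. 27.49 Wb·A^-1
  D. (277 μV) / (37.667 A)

Reference: kg·m²·s⁻³·A⁻².
Each option:
  A. [m] · [kg·m·s⁻³·A⁻¹] = kg·m²·s⁻³·A⁻¹
  B. Ω·m = V·A⁻¹·m = kg·m³·s⁻³·A⁻²
  C. Wb·A⁻¹ = V·s·A⁻¹ = kg·m²·s⁻²·A⁻²
  D. [kg·m²·s⁻³·A⁻¹] / [A] = kg·m²·s⁻³·A⁻²  ← same
Only D. matches kg·m²·s⁻³·A⁻².

D.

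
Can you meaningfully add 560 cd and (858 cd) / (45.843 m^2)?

In SI base units:
  560 cd:  cd
  (858 cd) / (45.843 m^2):  [cd] / [m²] = m⁻²·cd
cd ≠ m⁻²·cd, so they cannot be added.

No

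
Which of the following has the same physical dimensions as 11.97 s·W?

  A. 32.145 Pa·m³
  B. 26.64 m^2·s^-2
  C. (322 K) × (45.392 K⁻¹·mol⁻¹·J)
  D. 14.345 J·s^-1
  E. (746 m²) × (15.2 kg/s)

Reference: W·s = J·s⁻¹·s = kg·m²·s⁻².
Each option:
  A. Pa·m³ = N·m⁻²·m³ = kg·m²·s⁻²  ← same
  B. m²·s⁻²
  C. [K] · [kg·m²·s⁻²·K⁻¹·mol⁻¹] = kg·m²·s⁻²·mol⁻¹
  D. J·s⁻¹ = N·m·s⁻¹ = kg·m²·s⁻³
  E. [m²] · [kg·s⁻¹] = kg·m²·s⁻¹
Only A. matches kg·m²·s⁻².

A.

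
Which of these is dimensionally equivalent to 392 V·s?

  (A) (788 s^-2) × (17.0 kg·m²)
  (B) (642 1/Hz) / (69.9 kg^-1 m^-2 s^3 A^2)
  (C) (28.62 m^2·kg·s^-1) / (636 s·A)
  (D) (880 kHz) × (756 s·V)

(C)

Reference: V·s = J·C⁻¹·s = kg·m²·s⁻²·A⁻¹.
Each option:
  (A) [s⁻²] · [kg·m²] = kg·m²·s⁻²
  (B) [s] / [kg⁻¹·m⁻²·s³·A²] = kg·m²·s⁻²·A⁻²
  (C) [kg·m²·s⁻¹] / [s·A] = kg·m²·s⁻²·A⁻¹  ← same
  (D) [s⁻¹] · [kg·m²·s⁻²·A⁻¹] = kg·m²·s⁻³·A⁻¹
Only (C) matches kg·m²·s⁻²·A⁻¹.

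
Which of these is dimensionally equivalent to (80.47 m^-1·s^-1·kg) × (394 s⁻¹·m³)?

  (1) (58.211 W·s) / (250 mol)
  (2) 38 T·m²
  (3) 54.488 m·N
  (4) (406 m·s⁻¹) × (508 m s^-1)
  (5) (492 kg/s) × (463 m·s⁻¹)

Reference: [kg·m⁻¹·s⁻¹] · [m³·s⁻¹] = kg·m²·s⁻².
Each option:
  (1) [kg·m²·s⁻²] / [mol] = kg·m²·s⁻²·mol⁻¹
  (2) T·m² = Wb·m⁻²·m² = kg·m²·s⁻²·A⁻¹
  (3) N·m = kg·m·s⁻²·m = kg·m²·s⁻²  ← same
  (4) [m·s⁻¹] · [m·s⁻¹] = m²·s⁻²
  (5) [kg·s⁻¹] · [m·s⁻¹] = kg·m·s⁻²
Only (3) matches kg·m²·s⁻².

(3)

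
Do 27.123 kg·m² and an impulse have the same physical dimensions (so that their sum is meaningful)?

No

Reduce each to base SI dimensions:
  27.123 kg·m²:  kg·m²
  an impulse:  [impulse] = kg·m·s⁻¹
kg·m² ≠ kg·m·s⁻¹, so they cannot be added.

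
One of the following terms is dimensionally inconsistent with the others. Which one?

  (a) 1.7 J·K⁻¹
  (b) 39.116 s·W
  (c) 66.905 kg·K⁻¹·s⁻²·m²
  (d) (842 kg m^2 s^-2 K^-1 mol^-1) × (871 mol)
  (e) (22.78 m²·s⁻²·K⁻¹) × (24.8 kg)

Expand each in SI base units:
  (a) J·K⁻¹ = N·m·K⁻¹ = kg·m²·s⁻²·K⁻¹
  (b) W·s = J·s⁻¹·s = kg·m²·s⁻²
  (c) kg·m²·s⁻²·K⁻¹
  (d) [kg·m²·s⁻²·K⁻¹·mol⁻¹] · [mol] = kg·m²·s⁻²·K⁻¹
  (e) [m²·s⁻²·K⁻¹] · [kg] = kg·m²·s⁻²·K⁻¹
All reduce to kg·m²·s⁻²·K⁻¹ except (b), which is kg·m²·s⁻².

(b)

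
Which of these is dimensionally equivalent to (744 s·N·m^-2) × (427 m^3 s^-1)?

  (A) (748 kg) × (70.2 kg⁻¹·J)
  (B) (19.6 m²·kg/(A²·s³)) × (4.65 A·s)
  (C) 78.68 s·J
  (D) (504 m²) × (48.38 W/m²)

Reference: [kg·m⁻¹·s⁻¹] · [m³·s⁻¹] = kg·m²·s⁻².
Each option:
  (A) [kg] · [m²·s⁻²] = kg·m²·s⁻²  ← same
  (B) [kg·m²·s⁻³·A⁻²] · [s·A] = kg·m²·s⁻²·A⁻¹
  (C) J·s = N·m·s = kg·m²·s⁻¹
  (D) [m²] · [kg·s⁻³] = kg·m²·s⁻³
Only (A) matches kg·m²·s⁻².

(A)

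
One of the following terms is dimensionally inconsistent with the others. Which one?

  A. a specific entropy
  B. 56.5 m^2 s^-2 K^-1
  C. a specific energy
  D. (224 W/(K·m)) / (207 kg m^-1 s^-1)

C.

Work out the base dimensions of each:
  A. [specific entropy] = m²·s⁻²·K⁻¹
  B. m²·s⁻²·K⁻¹
  C. [specific energy] = m²·s⁻²
  D. [kg·m·s⁻³·K⁻¹] / [kg·m⁻¹·s⁻¹] = m²·s⁻²·K⁻¹
All reduce to m²·s⁻²·K⁻¹ except C., which is m²·s⁻².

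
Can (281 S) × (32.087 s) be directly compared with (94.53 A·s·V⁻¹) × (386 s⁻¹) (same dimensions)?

No

In SI base units:
  (281 S) × (32.087 s):  [kg⁻¹·m⁻²·s³·A²] · [s] = kg⁻¹·m⁻²·s⁴·A²
  (94.53 A·s·V⁻¹) × (386 s⁻¹):  [kg⁻¹·m⁻²·s⁴·A²] · [s⁻¹] = kg⁻¹·m⁻²·s³·A²
kg⁻¹·m⁻²·s⁴·A² ≠ kg⁻¹·m⁻²·s³·A², so they cannot be added.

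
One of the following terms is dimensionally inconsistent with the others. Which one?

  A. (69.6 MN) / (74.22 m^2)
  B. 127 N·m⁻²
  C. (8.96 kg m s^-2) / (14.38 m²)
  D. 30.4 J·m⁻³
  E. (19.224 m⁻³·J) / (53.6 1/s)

E.

Reduce each to base SI dimensions:
  A. [kg·m·s⁻²] / [m²] = kg·m⁻¹·s⁻²
  B. N·m⁻² = kg·m·s⁻²·m⁻² = kg·m⁻¹·s⁻²
  C. [kg·m·s⁻²] / [m²] = kg·m⁻¹·s⁻²
  D. J·m⁻³ = N·m·m⁻³ = kg·m⁻¹·s⁻²
  E. [kg·m⁻¹·s⁻²] / [s⁻¹] = kg·m⁻¹·s⁻¹
All reduce to kg·m⁻¹·s⁻² except E., which is kg·m⁻¹·s⁻¹.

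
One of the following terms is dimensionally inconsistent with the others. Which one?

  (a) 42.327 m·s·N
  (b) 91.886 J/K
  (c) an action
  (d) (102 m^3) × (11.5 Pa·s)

(b)

Work out the base dimensions of each:
  (a) N·m·s = kg·m·s⁻²·m·s = kg·m²·s⁻¹
  (b) J·K⁻¹ = N·m·K⁻¹ = kg·m²·s⁻²·K⁻¹
  (c) [action] = kg·m²·s⁻¹
  (d) [m³] · [kg·m⁻¹·s⁻¹] = kg·m²·s⁻¹
All reduce to kg·m²·s⁻¹ except (b), which is kg·m²·s⁻²·K⁻¹.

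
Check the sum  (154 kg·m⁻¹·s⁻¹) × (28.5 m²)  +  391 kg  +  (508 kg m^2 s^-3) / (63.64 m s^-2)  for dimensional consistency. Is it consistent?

Reduce each to base SI dimensions:
  (154 kg·m⁻¹·s⁻¹) × (28.5 m²):  [kg·m⁻¹·s⁻¹] · [m²] = kg·m·s⁻¹
  391 kg:  kg
  (508 kg m^2 s^-3) / (63.64 m s^-2):  [kg·m²·s⁻³] / [m·s⁻²] = kg·m·s⁻¹
The terms do not share a single dimension (kg vs kg·m·s⁻¹).

No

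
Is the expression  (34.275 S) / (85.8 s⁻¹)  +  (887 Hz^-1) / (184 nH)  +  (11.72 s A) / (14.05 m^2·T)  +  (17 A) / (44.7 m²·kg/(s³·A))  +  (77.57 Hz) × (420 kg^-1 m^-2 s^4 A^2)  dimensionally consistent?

In SI base units:
  (34.275 S) / (85.8 s⁻¹):  [kg⁻¹·m⁻²·s³·A²] / [s⁻¹] = kg⁻¹·m⁻²·s⁴·A²
  (887 Hz^-1) / (184 nH):  [s] / [kg·m²·s⁻²·A⁻²] = kg⁻¹·m⁻²·s³·A²
  (11.72 s A) / (14.05 m^2·T):  [s·A] / [kg·m²·s⁻²·A⁻¹] = kg⁻¹·m⁻²·s³·A²
  (17 A) / (44.7 m²·kg/(s³·A)):  [A] / [kg·m²·s⁻³·A⁻¹] = kg⁻¹·m⁻²·s³·A²
  (77.57 Hz) × (420 kg^-1 m^-2 s^4 A^2):  [s⁻¹] · [kg⁻¹·m⁻²·s⁴·A²] = kg⁻¹·m⁻²·s³·A²
The terms do not share a single dimension (kg⁻¹·m⁻²·s³·A² vs kg⁻¹·m⁻²·s⁴·A²).

No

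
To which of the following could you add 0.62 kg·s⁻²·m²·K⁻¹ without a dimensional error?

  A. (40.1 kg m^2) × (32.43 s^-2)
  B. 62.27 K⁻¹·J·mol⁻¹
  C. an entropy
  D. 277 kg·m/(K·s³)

C.

Reference: kg·m²·s⁻²·K⁻¹.
Each option:
  A. [kg·m²] · [s⁻²] = kg·m²·s⁻²
  B. J·mol⁻¹·K⁻¹ = N·m·mol⁻¹·K⁻¹ = kg·m²·s⁻²·K⁻¹·mol⁻¹
  C. [entropy] = kg·m²·s⁻²·K⁻¹  ← same
  D. kg·m·s⁻³·K⁻¹
Only C. matches kg·m²·s⁻²·K⁻¹.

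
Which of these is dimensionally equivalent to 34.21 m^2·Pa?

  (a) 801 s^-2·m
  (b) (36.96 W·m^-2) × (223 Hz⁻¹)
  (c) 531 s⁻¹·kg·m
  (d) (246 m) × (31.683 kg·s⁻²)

Reference: Pa·m² = N·m⁻²·m² = kg·m·s⁻².
Each option:
  (a) m·s⁻²
  (b) [kg·s⁻³] · [s] = kg·s⁻²
  (c) kg·m·s⁻¹
  (d) [m] · [kg·s⁻²] = kg·m·s⁻²  ← same
Only (d) matches kg·m·s⁻².

(d)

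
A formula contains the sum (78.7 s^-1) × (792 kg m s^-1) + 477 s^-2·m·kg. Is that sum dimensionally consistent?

Yes

Expand each in SI base units:
  (78.7 s^-1) × (792 kg m s^-1):  [s⁻¹] · [kg·m·s⁻¹] = kg·m·s⁻²
  477 s^-2·m·kg:  kg·m·s⁻²
Both are kg·m·s⁻², so they have the same dimensions and can be added.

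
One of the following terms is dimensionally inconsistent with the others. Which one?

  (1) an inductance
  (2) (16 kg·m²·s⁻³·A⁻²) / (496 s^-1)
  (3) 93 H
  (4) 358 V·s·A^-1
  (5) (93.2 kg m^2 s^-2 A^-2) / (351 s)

Work out the base dimensions of each:
  (1) [inductance] = kg·m²·s⁻²·A⁻²
  (2) [kg·m²·s⁻³·A⁻²] / [s⁻¹] = kg·m²·s⁻²·A⁻²
  (3) H = V·s·A⁻¹ = kg·m²·s⁻²·A⁻²
  (4) V·s·A⁻¹ = J·C⁻¹·s·A⁻¹ = kg·m²·s⁻²·A⁻²
  (5) [kg·m²·s⁻²·A⁻²] / [s] = kg·m²·s⁻³·A⁻²
All reduce to kg·m²·s⁻²·A⁻² except (5), which is kg·m²·s⁻³·A⁻².

(5)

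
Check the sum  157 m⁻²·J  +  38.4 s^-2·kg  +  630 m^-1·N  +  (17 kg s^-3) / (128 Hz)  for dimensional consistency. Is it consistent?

Yes

Expand each in SI base units:
  157 m⁻²·J:  J·m⁻² = N·m·m⁻² = kg·s⁻²
  38.4 s^-2·kg:  kg·s⁻²
  630 m^-1·N:  N·m⁻¹ = kg·m·s⁻²·m⁻¹ = kg·s⁻²
  (17 kg s^-3) / (128 Hz):  [kg·s⁻³] / [s⁻¹] = kg·s⁻²
Every term reduces to kg·s⁻².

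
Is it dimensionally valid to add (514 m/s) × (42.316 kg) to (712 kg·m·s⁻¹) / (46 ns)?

Expand each in SI base units:
  (514 m/s) × (42.316 kg):  [m·s⁻¹] · [kg] = kg·m·s⁻¹
  (712 kg·m·s⁻¹) / (46 ns):  [kg·m·s⁻¹] / [s] = kg·m·s⁻²
kg·m·s⁻¹ ≠ kg·m·s⁻², so they cannot be added.

No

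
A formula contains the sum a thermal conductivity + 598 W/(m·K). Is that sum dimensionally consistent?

In SI base units:
  a thermal conductivity:  [thermal conductivity] = kg·m·s⁻³·K⁻¹
  598 W/(m·K):  W·m⁻¹·K⁻¹ = J·s⁻¹·m⁻¹·K⁻¹ = kg·m·s⁻³·K⁻¹
Both are kg·m·s⁻³·K⁻¹, so they have the same dimensions and can be added.

Yes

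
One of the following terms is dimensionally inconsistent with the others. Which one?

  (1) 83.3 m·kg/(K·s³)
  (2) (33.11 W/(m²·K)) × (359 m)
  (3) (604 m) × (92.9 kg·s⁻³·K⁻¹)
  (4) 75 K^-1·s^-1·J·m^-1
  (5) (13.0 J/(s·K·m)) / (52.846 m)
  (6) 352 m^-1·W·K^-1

Expand each in SI base units:
  (1) kg·m·s⁻³·K⁻¹
  (2) [kg·s⁻³·K⁻¹] · [m] = kg·m·s⁻³·K⁻¹
  (3) [m] · [kg·s⁻³·K⁻¹] = kg·m·s⁻³·K⁻¹
  (4) J·s⁻¹·m⁻¹·K⁻¹ = N·m·s⁻¹·m⁻¹·K⁻¹ = kg·m·s⁻³·K⁻¹
  (5) [kg·m·s⁻³·K⁻¹] / [m] = kg·s⁻³·K⁻¹
  (6) W·m⁻¹·K⁻¹ = J·s⁻¹·m⁻¹·K⁻¹ = kg·m·s⁻³·K⁻¹
All reduce to kg·m·s⁻³·K⁻¹ except (5), which is kg·s⁻³·K⁻¹.

(5)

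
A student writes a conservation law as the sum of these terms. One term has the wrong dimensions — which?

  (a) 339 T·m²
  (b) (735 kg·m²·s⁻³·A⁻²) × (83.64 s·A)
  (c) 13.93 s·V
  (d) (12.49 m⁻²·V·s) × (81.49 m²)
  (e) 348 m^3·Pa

(e)

In SI base units:
  (a) T·m² = Wb·m⁻²·m² = kg·m²·s⁻²·A⁻¹
  (b) [kg·m²·s⁻³·A⁻²] · [s·A] = kg·m²·s⁻²·A⁻¹
  (c) V·s = J·C⁻¹·s = kg·m²·s⁻²·A⁻¹
  (d) [kg·s⁻²·A⁻¹] · [m²] = kg·m²·s⁻²·A⁻¹
  (e) Pa·m³ = N·m⁻²·m³ = kg·m²·s⁻²
All reduce to kg·m²·s⁻²·A⁻¹ except (e), which is kg·m²·s⁻².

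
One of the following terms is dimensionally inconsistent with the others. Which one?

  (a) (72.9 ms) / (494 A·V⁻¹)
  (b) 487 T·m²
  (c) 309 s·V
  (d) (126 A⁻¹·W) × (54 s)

(a)

In SI base units:
  (a) [s] / [kg⁻¹·m⁻²·s³·A²] = kg·m²·s⁻²·A⁻²
  (b) T·m² = Wb·m⁻²·m² = kg·m²·s⁻²·A⁻¹
  (c) V·s = J·C⁻¹·s = kg·m²·s⁻²·A⁻¹
  (d) [kg·m²·s⁻³·A⁻¹] · [s] = kg·m²·s⁻²·A⁻¹
All reduce to kg·m²·s⁻²·A⁻¹ except (a), which is kg·m²·s⁻²·A⁻².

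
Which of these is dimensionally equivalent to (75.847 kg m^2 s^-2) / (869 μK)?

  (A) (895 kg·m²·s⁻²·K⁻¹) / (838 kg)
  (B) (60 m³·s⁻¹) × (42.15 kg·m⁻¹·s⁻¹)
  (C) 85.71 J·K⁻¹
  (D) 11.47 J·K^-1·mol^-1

(C)

Reference: [kg·m²·s⁻²] / [K] = kg·m²·s⁻²·K⁻¹.
Each option:
  (A) [kg·m²·s⁻²·K⁻¹] / [kg] = m²·s⁻²·K⁻¹
  (B) [m³·s⁻¹] · [kg·m⁻¹·s⁻¹] = kg·m²·s⁻²
  (C) J·K⁻¹ = N·m·K⁻¹ = kg·m²·s⁻²·K⁻¹  ← same
  (D) J·mol⁻¹·K⁻¹ = N·m·mol⁻¹·K⁻¹ = kg·m²·s⁻²·K⁻¹·mol⁻¹
Only (C) matches kg·m²·s⁻²·K⁻¹.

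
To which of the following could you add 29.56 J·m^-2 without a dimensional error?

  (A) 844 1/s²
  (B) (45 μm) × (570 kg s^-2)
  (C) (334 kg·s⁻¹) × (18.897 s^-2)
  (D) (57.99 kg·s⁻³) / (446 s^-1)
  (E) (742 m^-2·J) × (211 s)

Reference: J·m⁻² = N·m·m⁻² = kg·s⁻².
Each option:
  (A) s⁻²
  (B) [m] · [kg·s⁻²] = kg·m·s⁻²
  (C) [kg·s⁻¹] · [s⁻²] = kg·s⁻³
  (D) [kg·s⁻³] / [s⁻¹] = kg·s⁻²  ← same
  (E) [kg·s⁻²] · [s] = kg·s⁻¹
Only (D) matches kg·s⁻².

(D)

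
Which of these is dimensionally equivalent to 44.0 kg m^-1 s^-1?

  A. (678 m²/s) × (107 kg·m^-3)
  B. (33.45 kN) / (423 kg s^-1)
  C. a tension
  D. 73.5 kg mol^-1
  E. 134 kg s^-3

Reference: kg·m⁻¹·s⁻¹.
Each option:
  A. [m²·s⁻¹] · [kg·m⁻³] = kg·m⁻¹·s⁻¹  ← same
  B. [kg·m·s⁻²] / [kg·s⁻¹] = m·s⁻¹
  C. [tension] = kg·m·s⁻²
  D. kg·mol⁻¹
  E. kg·s⁻³
Only A. matches kg·m⁻¹·s⁻¹.

A.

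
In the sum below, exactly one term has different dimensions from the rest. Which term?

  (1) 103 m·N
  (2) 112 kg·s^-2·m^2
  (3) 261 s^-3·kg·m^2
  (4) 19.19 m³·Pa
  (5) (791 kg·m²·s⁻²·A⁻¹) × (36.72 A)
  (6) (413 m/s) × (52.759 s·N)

Reduce each to base SI dimensions:
  (1) N·m = kg·m·s⁻²·m = kg·m²·s⁻²
  (2) kg·m²·s⁻²
  (3) kg·m²·s⁻³
  (4) Pa·m³ = N·m⁻²·m³ = kg·m²·s⁻²
  (5) [kg·m²·s⁻²·A⁻¹] · [A] = kg·m²·s⁻²
  (6) [m·s⁻¹] · [kg·m·s⁻¹] = kg·m²·s⁻²
All reduce to kg·m²·s⁻² except (3), which is kg·m²·s⁻³.

(3)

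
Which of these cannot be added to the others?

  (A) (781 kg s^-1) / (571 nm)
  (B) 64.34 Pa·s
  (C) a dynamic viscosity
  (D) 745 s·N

Dimensions:
  (A) [kg·s⁻¹] / [m] = kg·m⁻¹·s⁻¹
  (B) Pa·s = N·m⁻²·s = kg·m⁻¹·s⁻¹
  (C) [dynamic viscosity] = kg·m⁻¹·s⁻¹
  (D) N·s = kg·m·s⁻²·s = kg·m·s⁻¹
All reduce to kg·m⁻¹·s⁻¹ except (D), which is kg·m·s⁻¹.

(D)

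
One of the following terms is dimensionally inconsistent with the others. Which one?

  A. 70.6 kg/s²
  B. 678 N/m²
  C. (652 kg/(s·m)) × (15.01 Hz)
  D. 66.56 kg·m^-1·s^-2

In SI base units:
  A. kg·s⁻²
  B. N·m⁻² = kg·m·s⁻²·m⁻² = kg·m⁻¹·s⁻²
  C. [kg·m⁻¹·s⁻¹] · [s⁻¹] = kg·m⁻¹·s⁻²
  D. kg·m⁻¹·s⁻²
All reduce to kg·m⁻¹·s⁻² except A., which is kg·s⁻².

A.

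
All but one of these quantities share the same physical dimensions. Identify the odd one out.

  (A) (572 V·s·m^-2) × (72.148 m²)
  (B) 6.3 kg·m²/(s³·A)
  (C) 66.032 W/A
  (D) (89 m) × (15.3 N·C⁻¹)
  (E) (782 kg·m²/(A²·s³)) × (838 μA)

In SI base units:
  (A) [kg·s⁻²·A⁻¹] · [m²] = kg·m²·s⁻²·A⁻¹
  (B) kg·m²·s⁻³·A⁻¹
  (C) W·A⁻¹ = J·s⁻¹·A⁻¹ = kg·m²·s⁻³·A⁻¹
  (D) [m] · [kg·m·s⁻³·A⁻¹] = kg·m²·s⁻³·A⁻¹
  (E) [kg·m²·s⁻³·A⁻²] · [A] = kg·m²·s⁻³·A⁻¹
All reduce to kg·m²·s⁻³·A⁻¹ except (A), which is kg·m²·s⁻²·A⁻¹.

(A)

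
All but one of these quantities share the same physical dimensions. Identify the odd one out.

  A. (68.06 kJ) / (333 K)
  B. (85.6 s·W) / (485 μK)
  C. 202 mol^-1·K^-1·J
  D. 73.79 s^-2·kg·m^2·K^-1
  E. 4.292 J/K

C.

Reduce each to base SI dimensions:
  A. [kg·m²·s⁻²] / [K] = kg·m²·s⁻²·K⁻¹
  B. [kg·m²·s⁻²] / [K] = kg·m²·s⁻²·K⁻¹
  C. J·mol⁻¹·K⁻¹ = N·m·mol⁻¹·K⁻¹ = kg·m²·s⁻²·K⁻¹·mol⁻¹
  D. kg·m²·s⁻²·K⁻¹
  E. J·K⁻¹ = N·m·K⁻¹ = kg·m²·s⁻²·K⁻¹
All reduce to kg·m²·s⁻²·K⁻¹ except C., which is kg·m²·s⁻²·K⁻¹·mol⁻¹.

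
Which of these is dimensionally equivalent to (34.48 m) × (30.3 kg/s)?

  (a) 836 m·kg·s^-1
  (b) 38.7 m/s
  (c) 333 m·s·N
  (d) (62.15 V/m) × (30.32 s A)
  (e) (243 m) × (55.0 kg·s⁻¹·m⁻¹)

Reference: [m] · [kg·s⁻¹] = kg·m·s⁻¹.
Each option:
  (a) kg·m·s⁻¹  ← same
  (b) m·s⁻¹
  (c) N·m·s = kg·m·s⁻²·m·s = kg·m²·s⁻¹
  (d) [kg·m·s⁻³·A⁻¹] · [s·A] = kg·m·s⁻²
  (e) [m] · [kg·m⁻¹·s⁻¹] = kg·s⁻¹
Only (a) matches kg·m·s⁻¹.

(a)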